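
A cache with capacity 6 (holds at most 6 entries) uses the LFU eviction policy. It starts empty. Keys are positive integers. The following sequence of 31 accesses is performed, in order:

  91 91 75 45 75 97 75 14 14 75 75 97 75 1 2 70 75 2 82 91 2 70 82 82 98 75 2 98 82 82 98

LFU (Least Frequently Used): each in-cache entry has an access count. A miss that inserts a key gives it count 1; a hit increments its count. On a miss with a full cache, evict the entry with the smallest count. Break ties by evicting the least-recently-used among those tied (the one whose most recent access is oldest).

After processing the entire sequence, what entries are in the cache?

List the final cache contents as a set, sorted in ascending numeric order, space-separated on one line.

Answer: 2 75 82 91 97 98

Derivation:
LFU simulation (capacity=6):
  1. access 91: MISS. Cache: [91(c=1)]
  2. access 91: HIT, count now 2. Cache: [91(c=2)]
  3. access 75: MISS. Cache: [75(c=1) 91(c=2)]
  4. access 45: MISS. Cache: [75(c=1) 45(c=1) 91(c=2)]
  5. access 75: HIT, count now 2. Cache: [45(c=1) 91(c=2) 75(c=2)]
  6. access 97: MISS. Cache: [45(c=1) 97(c=1) 91(c=2) 75(c=2)]
  7. access 75: HIT, count now 3. Cache: [45(c=1) 97(c=1) 91(c=2) 75(c=3)]
  8. access 14: MISS. Cache: [45(c=1) 97(c=1) 14(c=1) 91(c=2) 75(c=3)]
  9. access 14: HIT, count now 2. Cache: [45(c=1) 97(c=1) 91(c=2) 14(c=2) 75(c=3)]
  10. access 75: HIT, count now 4. Cache: [45(c=1) 97(c=1) 91(c=2) 14(c=2) 75(c=4)]
  11. access 75: HIT, count now 5. Cache: [45(c=1) 97(c=1) 91(c=2) 14(c=2) 75(c=5)]
  12. access 97: HIT, count now 2. Cache: [45(c=1) 91(c=2) 14(c=2) 97(c=2) 75(c=5)]
  13. access 75: HIT, count now 6. Cache: [45(c=1) 91(c=2) 14(c=2) 97(c=2) 75(c=6)]
  14. access 1: MISS. Cache: [45(c=1) 1(c=1) 91(c=2) 14(c=2) 97(c=2) 75(c=6)]
  15. access 2: MISS, evict 45(c=1). Cache: [1(c=1) 2(c=1) 91(c=2) 14(c=2) 97(c=2) 75(c=6)]
  16. access 70: MISS, evict 1(c=1). Cache: [2(c=1) 70(c=1) 91(c=2) 14(c=2) 97(c=2) 75(c=6)]
  17. access 75: HIT, count now 7. Cache: [2(c=1) 70(c=1) 91(c=2) 14(c=2) 97(c=2) 75(c=7)]
  18. access 2: HIT, count now 2. Cache: [70(c=1) 91(c=2) 14(c=2) 97(c=2) 2(c=2) 75(c=7)]
  19. access 82: MISS, evict 70(c=1). Cache: [82(c=1) 91(c=2) 14(c=2) 97(c=2) 2(c=2) 75(c=7)]
  20. access 91: HIT, count now 3. Cache: [82(c=1) 14(c=2) 97(c=2) 2(c=2) 91(c=3) 75(c=7)]
  21. access 2: HIT, count now 3. Cache: [82(c=1) 14(c=2) 97(c=2) 91(c=3) 2(c=3) 75(c=7)]
  22. access 70: MISS, evict 82(c=1). Cache: [70(c=1) 14(c=2) 97(c=2) 91(c=3) 2(c=3) 75(c=7)]
  23. access 82: MISS, evict 70(c=1). Cache: [82(c=1) 14(c=2) 97(c=2) 91(c=3) 2(c=3) 75(c=7)]
  24. access 82: HIT, count now 2. Cache: [14(c=2) 97(c=2) 82(c=2) 91(c=3) 2(c=3) 75(c=7)]
  25. access 98: MISS, evict 14(c=2). Cache: [98(c=1) 97(c=2) 82(c=2) 91(c=3) 2(c=3) 75(c=7)]
  26. access 75: HIT, count now 8. Cache: [98(c=1) 97(c=2) 82(c=2) 91(c=3) 2(c=3) 75(c=8)]
  27. access 2: HIT, count now 4. Cache: [98(c=1) 97(c=2) 82(c=2) 91(c=3) 2(c=4) 75(c=8)]
  28. access 98: HIT, count now 2. Cache: [97(c=2) 82(c=2) 98(c=2) 91(c=3) 2(c=4) 75(c=8)]
  29. access 82: HIT, count now 3. Cache: [97(c=2) 98(c=2) 91(c=3) 82(c=3) 2(c=4) 75(c=8)]
  30. access 82: HIT, count now 4. Cache: [97(c=2) 98(c=2) 91(c=3) 2(c=4) 82(c=4) 75(c=8)]
  31. access 98: HIT, count now 3. Cache: [97(c=2) 91(c=3) 98(c=3) 2(c=4) 82(c=4) 75(c=8)]
Total: 19 hits, 12 misses, 6 evictions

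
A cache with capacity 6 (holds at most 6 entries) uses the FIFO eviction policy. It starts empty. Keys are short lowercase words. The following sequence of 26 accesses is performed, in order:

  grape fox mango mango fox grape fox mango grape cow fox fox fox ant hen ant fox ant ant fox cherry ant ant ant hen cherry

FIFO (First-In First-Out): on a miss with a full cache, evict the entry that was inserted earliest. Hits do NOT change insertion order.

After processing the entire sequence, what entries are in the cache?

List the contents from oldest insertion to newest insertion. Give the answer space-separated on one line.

Answer: fox mango cow ant hen cherry

Derivation:
FIFO simulation (capacity=6):
  1. access grape: MISS. Cache (old->new): [grape]
  2. access fox: MISS. Cache (old->new): [grape fox]
  3. access mango: MISS. Cache (old->new): [grape fox mango]
  4. access mango: HIT. Cache (old->new): [grape fox mango]
  5. access fox: HIT. Cache (old->new): [grape fox mango]
  6. access grape: HIT. Cache (old->new): [grape fox mango]
  7. access fox: HIT. Cache (old->new): [grape fox mango]
  8. access mango: HIT. Cache (old->new): [grape fox mango]
  9. access grape: HIT. Cache (old->new): [grape fox mango]
  10. access cow: MISS. Cache (old->new): [grape fox mango cow]
  11. access fox: HIT. Cache (old->new): [grape fox mango cow]
  12. access fox: HIT. Cache (old->new): [grape fox mango cow]
  13. access fox: HIT. Cache (old->new): [grape fox mango cow]
  14. access ant: MISS. Cache (old->new): [grape fox mango cow ant]
  15. access hen: MISS. Cache (old->new): [grape fox mango cow ant hen]
  16. access ant: HIT. Cache (old->new): [grape fox mango cow ant hen]
  17. access fox: HIT. Cache (old->new): [grape fox mango cow ant hen]
  18. access ant: HIT. Cache (old->new): [grape fox mango cow ant hen]
  19. access ant: HIT. Cache (old->new): [grape fox mango cow ant hen]
  20. access fox: HIT. Cache (old->new): [grape fox mango cow ant hen]
  21. access cherry: MISS, evict grape. Cache (old->new): [fox mango cow ant hen cherry]
  22. access ant: HIT. Cache (old->new): [fox mango cow ant hen cherry]
  23. access ant: HIT. Cache (old->new): [fox mango cow ant hen cherry]
  24. access ant: HIT. Cache (old->new): [fox mango cow ant hen cherry]
  25. access hen: HIT. Cache (old->new): [fox mango cow ant hen cherry]
  26. access cherry: HIT. Cache (old->new): [fox mango cow ant hen cherry]
Total: 19 hits, 7 misses, 1 evictions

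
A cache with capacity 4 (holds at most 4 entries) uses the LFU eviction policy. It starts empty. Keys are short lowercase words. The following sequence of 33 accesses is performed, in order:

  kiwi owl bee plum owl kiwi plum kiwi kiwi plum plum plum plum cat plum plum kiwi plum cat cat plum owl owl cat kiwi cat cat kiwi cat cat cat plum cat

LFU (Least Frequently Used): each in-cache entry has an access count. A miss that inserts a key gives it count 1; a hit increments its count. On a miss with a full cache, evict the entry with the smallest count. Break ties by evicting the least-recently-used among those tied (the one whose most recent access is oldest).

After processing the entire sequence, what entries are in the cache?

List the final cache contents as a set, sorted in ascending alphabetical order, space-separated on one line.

Answer: cat kiwi owl plum

Derivation:
LFU simulation (capacity=4):
  1. access kiwi: MISS. Cache: [kiwi(c=1)]
  2. access owl: MISS. Cache: [kiwi(c=1) owl(c=1)]
  3. access bee: MISS. Cache: [kiwi(c=1) owl(c=1) bee(c=1)]
  4. access plum: MISS. Cache: [kiwi(c=1) owl(c=1) bee(c=1) plum(c=1)]
  5. access owl: HIT, count now 2. Cache: [kiwi(c=1) bee(c=1) plum(c=1) owl(c=2)]
  6. access kiwi: HIT, count now 2. Cache: [bee(c=1) plum(c=1) owl(c=2) kiwi(c=2)]
  7. access plum: HIT, count now 2. Cache: [bee(c=1) owl(c=2) kiwi(c=2) plum(c=2)]
  8. access kiwi: HIT, count now 3. Cache: [bee(c=1) owl(c=2) plum(c=2) kiwi(c=3)]
  9. access kiwi: HIT, count now 4. Cache: [bee(c=1) owl(c=2) plum(c=2) kiwi(c=4)]
  10. access plum: HIT, count now 3. Cache: [bee(c=1) owl(c=2) plum(c=3) kiwi(c=4)]
  11. access plum: HIT, count now 4. Cache: [bee(c=1) owl(c=2) kiwi(c=4) plum(c=4)]
  12. access plum: HIT, count now 5. Cache: [bee(c=1) owl(c=2) kiwi(c=4) plum(c=5)]
  13. access plum: HIT, count now 6. Cache: [bee(c=1) owl(c=2) kiwi(c=4) plum(c=6)]
  14. access cat: MISS, evict bee(c=1). Cache: [cat(c=1) owl(c=2) kiwi(c=4) plum(c=6)]
  15. access plum: HIT, count now 7. Cache: [cat(c=1) owl(c=2) kiwi(c=4) plum(c=7)]
  16. access plum: HIT, count now 8. Cache: [cat(c=1) owl(c=2) kiwi(c=4) plum(c=8)]
  17. access kiwi: HIT, count now 5. Cache: [cat(c=1) owl(c=2) kiwi(c=5) plum(c=8)]
  18. access plum: HIT, count now 9. Cache: [cat(c=1) owl(c=2) kiwi(c=5) plum(c=9)]
  19. access cat: HIT, count now 2. Cache: [owl(c=2) cat(c=2) kiwi(c=5) plum(c=9)]
  20. access cat: HIT, count now 3. Cache: [owl(c=2) cat(c=3) kiwi(c=5) plum(c=9)]
  21. access plum: HIT, count now 10. Cache: [owl(c=2) cat(c=3) kiwi(c=5) plum(c=10)]
  22. access owl: HIT, count now 3. Cache: [cat(c=3) owl(c=3) kiwi(c=5) plum(c=10)]
  23. access owl: HIT, count now 4. Cache: [cat(c=3) owl(c=4) kiwi(c=5) plum(c=10)]
  24. access cat: HIT, count now 4. Cache: [owl(c=4) cat(c=4) kiwi(c=5) plum(c=10)]
  25. access kiwi: HIT, count now 6. Cache: [owl(c=4) cat(c=4) kiwi(c=6) plum(c=10)]
  26. access cat: HIT, count now 5. Cache: [owl(c=4) cat(c=5) kiwi(c=6) plum(c=10)]
  27. access cat: HIT, count now 6. Cache: [owl(c=4) kiwi(c=6) cat(c=6) plum(c=10)]
  28. access kiwi: HIT, count now 7. Cache: [owl(c=4) cat(c=6) kiwi(c=7) plum(c=10)]
  29. access cat: HIT, count now 7. Cache: [owl(c=4) kiwi(c=7) cat(c=7) plum(c=10)]
  30. access cat: HIT, count now 8. Cache: [owl(c=4) kiwi(c=7) cat(c=8) plum(c=10)]
  31. access cat: HIT, count now 9. Cache: [owl(c=4) kiwi(c=7) cat(c=9) plum(c=10)]
  32. access plum: HIT, count now 11. Cache: [owl(c=4) kiwi(c=7) cat(c=9) plum(c=11)]
  33. access cat: HIT, count now 10. Cache: [owl(c=4) kiwi(c=7) cat(c=10) plum(c=11)]
Total: 28 hits, 5 misses, 1 evictions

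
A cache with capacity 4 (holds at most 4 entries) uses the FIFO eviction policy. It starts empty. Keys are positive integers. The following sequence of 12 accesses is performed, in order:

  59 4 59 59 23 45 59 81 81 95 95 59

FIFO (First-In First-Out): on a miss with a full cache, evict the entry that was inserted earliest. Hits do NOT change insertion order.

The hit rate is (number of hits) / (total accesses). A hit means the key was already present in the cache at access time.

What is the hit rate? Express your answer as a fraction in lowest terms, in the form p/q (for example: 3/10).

Answer: 5/12

Derivation:
FIFO simulation (capacity=4):
  1. access 59: MISS. Cache (old->new): [59]
  2. access 4: MISS. Cache (old->new): [59 4]
  3. access 59: HIT. Cache (old->new): [59 4]
  4. access 59: HIT. Cache (old->new): [59 4]
  5. access 23: MISS. Cache (old->new): [59 4 23]
  6. access 45: MISS. Cache (old->new): [59 4 23 45]
  7. access 59: HIT. Cache (old->new): [59 4 23 45]
  8. access 81: MISS, evict 59. Cache (old->new): [4 23 45 81]
  9. access 81: HIT. Cache (old->new): [4 23 45 81]
  10. access 95: MISS, evict 4. Cache (old->new): [23 45 81 95]
  11. access 95: HIT. Cache (old->new): [23 45 81 95]
  12. access 59: MISS, evict 23. Cache (old->new): [45 81 95 59]
Total: 5 hits, 7 misses, 3 evictions

Hit rate = 5/12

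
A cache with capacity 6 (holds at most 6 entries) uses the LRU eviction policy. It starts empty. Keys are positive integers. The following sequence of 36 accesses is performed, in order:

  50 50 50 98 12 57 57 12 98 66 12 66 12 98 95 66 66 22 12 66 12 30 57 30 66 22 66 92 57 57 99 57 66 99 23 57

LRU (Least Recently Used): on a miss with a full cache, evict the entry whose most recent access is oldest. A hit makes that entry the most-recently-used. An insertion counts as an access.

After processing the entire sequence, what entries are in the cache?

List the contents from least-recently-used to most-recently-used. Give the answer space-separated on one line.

LRU simulation (capacity=6):
  1. access 50: MISS. Cache (LRU->MRU): [50]
  2. access 50: HIT. Cache (LRU->MRU): [50]
  3. access 50: HIT. Cache (LRU->MRU): [50]
  4. access 98: MISS. Cache (LRU->MRU): [50 98]
  5. access 12: MISS. Cache (LRU->MRU): [50 98 12]
  6. access 57: MISS. Cache (LRU->MRU): [50 98 12 57]
  7. access 57: HIT. Cache (LRU->MRU): [50 98 12 57]
  8. access 12: HIT. Cache (LRU->MRU): [50 98 57 12]
  9. access 98: HIT. Cache (LRU->MRU): [50 57 12 98]
  10. access 66: MISS. Cache (LRU->MRU): [50 57 12 98 66]
  11. access 12: HIT. Cache (LRU->MRU): [50 57 98 66 12]
  12. access 66: HIT. Cache (LRU->MRU): [50 57 98 12 66]
  13. access 12: HIT. Cache (LRU->MRU): [50 57 98 66 12]
  14. access 98: HIT. Cache (LRU->MRU): [50 57 66 12 98]
  15. access 95: MISS. Cache (LRU->MRU): [50 57 66 12 98 95]
  16. access 66: HIT. Cache (LRU->MRU): [50 57 12 98 95 66]
  17. access 66: HIT. Cache (LRU->MRU): [50 57 12 98 95 66]
  18. access 22: MISS, evict 50. Cache (LRU->MRU): [57 12 98 95 66 22]
  19. access 12: HIT. Cache (LRU->MRU): [57 98 95 66 22 12]
  20. access 66: HIT. Cache (LRU->MRU): [57 98 95 22 12 66]
  21. access 12: HIT. Cache (LRU->MRU): [57 98 95 22 66 12]
  22. access 30: MISS, evict 57. Cache (LRU->MRU): [98 95 22 66 12 30]
  23. access 57: MISS, evict 98. Cache (LRU->MRU): [95 22 66 12 30 57]
  24. access 30: HIT. Cache (LRU->MRU): [95 22 66 12 57 30]
  25. access 66: HIT. Cache (LRU->MRU): [95 22 12 57 30 66]
  26. access 22: HIT. Cache (LRU->MRU): [95 12 57 30 66 22]
  27. access 66: HIT. Cache (LRU->MRU): [95 12 57 30 22 66]
  28. access 92: MISS, evict 95. Cache (LRU->MRU): [12 57 30 22 66 92]
  29. access 57: HIT. Cache (LRU->MRU): [12 30 22 66 92 57]
  30. access 57: HIT. Cache (LRU->MRU): [12 30 22 66 92 57]
  31. access 99: MISS, evict 12. Cache (LRU->MRU): [30 22 66 92 57 99]
  32. access 57: HIT. Cache (LRU->MRU): [30 22 66 92 99 57]
  33. access 66: HIT. Cache (LRU->MRU): [30 22 92 99 57 66]
  34. access 99: HIT. Cache (LRU->MRU): [30 22 92 57 66 99]
  35. access 23: MISS, evict 30. Cache (LRU->MRU): [22 92 57 66 99 23]
  36. access 57: HIT. Cache (LRU->MRU): [22 92 66 99 23 57]
Total: 24 hits, 12 misses, 6 evictions

Answer: 22 92 66 99 23 57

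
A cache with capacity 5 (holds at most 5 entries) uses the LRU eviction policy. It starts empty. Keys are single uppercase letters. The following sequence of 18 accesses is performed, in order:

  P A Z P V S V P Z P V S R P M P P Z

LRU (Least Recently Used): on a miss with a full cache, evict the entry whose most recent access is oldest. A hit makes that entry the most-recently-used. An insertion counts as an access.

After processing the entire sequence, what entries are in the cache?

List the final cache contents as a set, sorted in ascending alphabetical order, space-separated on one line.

Answer: M P R S Z

Derivation:
LRU simulation (capacity=5):
  1. access P: MISS. Cache (LRU->MRU): [P]
  2. access A: MISS. Cache (LRU->MRU): [P A]
  3. access Z: MISS. Cache (LRU->MRU): [P A Z]
  4. access P: HIT. Cache (LRU->MRU): [A Z P]
  5. access V: MISS. Cache (LRU->MRU): [A Z P V]
  6. access S: MISS. Cache (LRU->MRU): [A Z P V S]
  7. access V: HIT. Cache (LRU->MRU): [A Z P S V]
  8. access P: HIT. Cache (LRU->MRU): [A Z S V P]
  9. access Z: HIT. Cache (LRU->MRU): [A S V P Z]
  10. access P: HIT. Cache (LRU->MRU): [A S V Z P]
  11. access V: HIT. Cache (LRU->MRU): [A S Z P V]
  12. access S: HIT. Cache (LRU->MRU): [A Z P V S]
  13. access R: MISS, evict A. Cache (LRU->MRU): [Z P V S R]
  14. access P: HIT. Cache (LRU->MRU): [Z V S R P]
  15. access M: MISS, evict Z. Cache (LRU->MRU): [V S R P M]
  16. access P: HIT. Cache (LRU->MRU): [V S R M P]
  17. access P: HIT. Cache (LRU->MRU): [V S R M P]
  18. access Z: MISS, evict V. Cache (LRU->MRU): [S R M P Z]
Total: 10 hits, 8 misses, 3 evictions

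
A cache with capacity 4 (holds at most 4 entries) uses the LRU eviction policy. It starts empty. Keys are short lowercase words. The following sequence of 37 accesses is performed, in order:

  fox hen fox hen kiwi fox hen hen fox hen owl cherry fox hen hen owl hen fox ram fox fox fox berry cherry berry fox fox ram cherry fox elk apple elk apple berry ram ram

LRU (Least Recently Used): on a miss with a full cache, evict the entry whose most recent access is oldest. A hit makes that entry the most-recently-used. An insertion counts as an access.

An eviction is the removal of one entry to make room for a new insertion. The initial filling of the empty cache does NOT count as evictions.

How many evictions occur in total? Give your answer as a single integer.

Answer: 8

Derivation:
LRU simulation (capacity=4):
  1. access fox: MISS. Cache (LRU->MRU): [fox]
  2. access hen: MISS. Cache (LRU->MRU): [fox hen]
  3. access fox: HIT. Cache (LRU->MRU): [hen fox]
  4. access hen: HIT. Cache (LRU->MRU): [fox hen]
  5. access kiwi: MISS. Cache (LRU->MRU): [fox hen kiwi]
  6. access fox: HIT. Cache (LRU->MRU): [hen kiwi fox]
  7. access hen: HIT. Cache (LRU->MRU): [kiwi fox hen]
  8. access hen: HIT. Cache (LRU->MRU): [kiwi fox hen]
  9. access fox: HIT. Cache (LRU->MRU): [kiwi hen fox]
  10. access hen: HIT. Cache (LRU->MRU): [kiwi fox hen]
  11. access owl: MISS. Cache (LRU->MRU): [kiwi fox hen owl]
  12. access cherry: MISS, evict kiwi. Cache (LRU->MRU): [fox hen owl cherry]
  13. access fox: HIT. Cache (LRU->MRU): [hen owl cherry fox]
  14. access hen: HIT. Cache (LRU->MRU): [owl cherry fox hen]
  15. access hen: HIT. Cache (LRU->MRU): [owl cherry fox hen]
  16. access owl: HIT. Cache (LRU->MRU): [cherry fox hen owl]
  17. access hen: HIT. Cache (LRU->MRU): [cherry fox owl hen]
  18. access fox: HIT. Cache (LRU->MRU): [cherry owl hen fox]
  19. access ram: MISS, evict cherry. Cache (LRU->MRU): [owl hen fox ram]
  20. access fox: HIT. Cache (LRU->MRU): [owl hen ram fox]
  21. access fox: HIT. Cache (LRU->MRU): [owl hen ram fox]
  22. access fox: HIT. Cache (LRU->MRU): [owl hen ram fox]
  23. access berry: MISS, evict owl. Cache (LRU->MRU): [hen ram fox berry]
  24. access cherry: MISS, evict hen. Cache (LRU->MRU): [ram fox berry cherry]
  25. access berry: HIT. Cache (LRU->MRU): [ram fox cherry berry]
  26. access fox: HIT. Cache (LRU->MRU): [ram cherry berry fox]
  27. access fox: HIT. Cache (LRU->MRU): [ram cherry berry fox]
  28. access ram: HIT. Cache (LRU->MRU): [cherry berry fox ram]
  29. access cherry: HIT. Cache (LRU->MRU): [berry fox ram cherry]
  30. access fox: HIT. Cache (LRU->MRU): [berry ram cherry fox]
  31. access elk: MISS, evict berry. Cache (LRU->MRU): [ram cherry fox elk]
  32. access apple: MISS, evict ram. Cache (LRU->MRU): [cherry fox elk apple]
  33. access elk: HIT. Cache (LRU->MRU): [cherry fox apple elk]
  34. access apple: HIT. Cache (LRU->MRU): [cherry fox elk apple]
  35. access berry: MISS, evict cherry. Cache (LRU->MRU): [fox elk apple berry]
  36. access ram: MISS, evict fox. Cache (LRU->MRU): [elk apple berry ram]
  37. access ram: HIT. Cache (LRU->MRU): [elk apple berry ram]
Total: 25 hits, 12 misses, 8 evictions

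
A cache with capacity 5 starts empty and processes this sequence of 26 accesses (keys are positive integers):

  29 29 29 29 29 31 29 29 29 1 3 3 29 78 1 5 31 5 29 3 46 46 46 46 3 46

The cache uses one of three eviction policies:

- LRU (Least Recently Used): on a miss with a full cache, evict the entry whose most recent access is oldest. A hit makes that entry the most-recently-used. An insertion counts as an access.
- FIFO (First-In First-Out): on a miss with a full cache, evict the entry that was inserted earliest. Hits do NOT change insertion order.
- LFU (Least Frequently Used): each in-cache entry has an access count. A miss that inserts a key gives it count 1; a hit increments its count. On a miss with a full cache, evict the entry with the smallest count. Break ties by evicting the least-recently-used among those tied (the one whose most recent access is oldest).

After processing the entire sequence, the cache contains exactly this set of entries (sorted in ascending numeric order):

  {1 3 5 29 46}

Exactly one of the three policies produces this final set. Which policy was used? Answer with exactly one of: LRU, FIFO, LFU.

Simulating under each policy and comparing final sets:
  LRU: final set = {3 5 29 31 46} -> differs
  FIFO: final set = {3 5 29 46 78} -> differs
  LFU: final set = {1 3 5 29 46} -> MATCHES target
Only LFU produces the target set.

Answer: LFU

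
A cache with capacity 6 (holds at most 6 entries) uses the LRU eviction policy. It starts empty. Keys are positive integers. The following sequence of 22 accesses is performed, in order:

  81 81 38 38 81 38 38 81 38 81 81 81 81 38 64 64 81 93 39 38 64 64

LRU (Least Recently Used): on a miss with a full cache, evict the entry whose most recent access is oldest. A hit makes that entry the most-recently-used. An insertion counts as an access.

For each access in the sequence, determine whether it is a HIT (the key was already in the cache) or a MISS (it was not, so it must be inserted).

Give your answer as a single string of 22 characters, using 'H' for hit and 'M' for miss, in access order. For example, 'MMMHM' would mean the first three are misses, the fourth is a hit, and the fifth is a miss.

LRU simulation (capacity=6):
  1. access 81: MISS. Cache (LRU->MRU): [81]
  2. access 81: HIT. Cache (LRU->MRU): [81]
  3. access 38: MISS. Cache (LRU->MRU): [81 38]
  4. access 38: HIT. Cache (LRU->MRU): [81 38]
  5. access 81: HIT. Cache (LRU->MRU): [38 81]
  6. access 38: HIT. Cache (LRU->MRU): [81 38]
  7. access 38: HIT. Cache (LRU->MRU): [81 38]
  8. access 81: HIT. Cache (LRU->MRU): [38 81]
  9. access 38: HIT. Cache (LRU->MRU): [81 38]
  10. access 81: HIT. Cache (LRU->MRU): [38 81]
  11. access 81: HIT. Cache (LRU->MRU): [38 81]
  12. access 81: HIT. Cache (LRU->MRU): [38 81]
  13. access 81: HIT. Cache (LRU->MRU): [38 81]
  14. access 38: HIT. Cache (LRU->MRU): [81 38]
  15. access 64: MISS. Cache (LRU->MRU): [81 38 64]
  16. access 64: HIT. Cache (LRU->MRU): [81 38 64]
  17. access 81: HIT. Cache (LRU->MRU): [38 64 81]
  18. access 93: MISS. Cache (LRU->MRU): [38 64 81 93]
  19. access 39: MISS. Cache (LRU->MRU): [38 64 81 93 39]
  20. access 38: HIT. Cache (LRU->MRU): [64 81 93 39 38]
  21. access 64: HIT. Cache (LRU->MRU): [81 93 39 38 64]
  22. access 64: HIT. Cache (LRU->MRU): [81 93 39 38 64]
Total: 17 hits, 5 misses, 0 evictions

Answer: MHMHHHHHHHHHHHMHHMMHHH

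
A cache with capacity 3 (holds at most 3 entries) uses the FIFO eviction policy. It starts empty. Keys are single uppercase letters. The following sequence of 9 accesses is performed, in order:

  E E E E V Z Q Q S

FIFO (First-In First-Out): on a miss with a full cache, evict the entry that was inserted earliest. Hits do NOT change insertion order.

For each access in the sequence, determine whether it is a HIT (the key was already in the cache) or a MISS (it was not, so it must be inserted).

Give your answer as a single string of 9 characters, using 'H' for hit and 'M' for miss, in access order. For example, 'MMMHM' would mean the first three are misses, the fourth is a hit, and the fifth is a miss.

FIFO simulation (capacity=3):
  1. access E: MISS. Cache (old->new): [E]
  2. access E: HIT. Cache (old->new): [E]
  3. access E: HIT. Cache (old->new): [E]
  4. access E: HIT. Cache (old->new): [E]
  5. access V: MISS. Cache (old->new): [E V]
  6. access Z: MISS. Cache (old->new): [E V Z]
  7. access Q: MISS, evict E. Cache (old->new): [V Z Q]
  8. access Q: HIT. Cache (old->new): [V Z Q]
  9. access S: MISS, evict V. Cache (old->new): [Z Q S]
Total: 4 hits, 5 misses, 2 evictions

Answer: MHHHMMMHM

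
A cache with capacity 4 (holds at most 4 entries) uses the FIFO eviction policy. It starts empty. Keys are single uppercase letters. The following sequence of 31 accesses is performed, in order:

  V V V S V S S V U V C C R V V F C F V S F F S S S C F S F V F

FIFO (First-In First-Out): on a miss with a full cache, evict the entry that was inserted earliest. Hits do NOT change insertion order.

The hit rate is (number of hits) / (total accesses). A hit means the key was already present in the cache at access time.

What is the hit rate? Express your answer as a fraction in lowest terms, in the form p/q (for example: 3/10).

Answer: 22/31

Derivation:
FIFO simulation (capacity=4):
  1. access V: MISS. Cache (old->new): [V]
  2. access V: HIT. Cache (old->new): [V]
  3. access V: HIT. Cache (old->new): [V]
  4. access S: MISS. Cache (old->new): [V S]
  5. access V: HIT. Cache (old->new): [V S]
  6. access S: HIT. Cache (old->new): [V S]
  7. access S: HIT. Cache (old->new): [V S]
  8. access V: HIT. Cache (old->new): [V S]
  9. access U: MISS. Cache (old->new): [V S U]
  10. access V: HIT. Cache (old->new): [V S U]
  11. access C: MISS. Cache (old->new): [V S U C]
  12. access C: HIT. Cache (old->new): [V S U C]
  13. access R: MISS, evict V. Cache (old->new): [S U C R]
  14. access V: MISS, evict S. Cache (old->new): [U C R V]
  15. access V: HIT. Cache (old->new): [U C R V]
  16. access F: MISS, evict U. Cache (old->new): [C R V F]
  17. access C: HIT. Cache (old->new): [C R V F]
  18. access F: HIT. Cache (old->new): [C R V F]
  19. access V: HIT. Cache (old->new): [C R V F]
  20. access S: MISS, evict C. Cache (old->new): [R V F S]
  21. access F: HIT. Cache (old->new): [R V F S]
  22. access F: HIT. Cache (old->new): [R V F S]
  23. access S: HIT. Cache (old->new): [R V F S]
  24. access S: HIT. Cache (old->new): [R V F S]
  25. access S: HIT. Cache (old->new): [R V F S]
  26. access C: MISS, evict R. Cache (old->new): [V F S C]
  27. access F: HIT. Cache (old->new): [V F S C]
  28. access S: HIT. Cache (old->new): [V F S C]
  29. access F: HIT. Cache (old->new): [V F S C]
  30. access V: HIT. Cache (old->new): [V F S C]
  31. access F: HIT. Cache (old->new): [V F S C]
Total: 22 hits, 9 misses, 5 evictions

Hit rate = 22/31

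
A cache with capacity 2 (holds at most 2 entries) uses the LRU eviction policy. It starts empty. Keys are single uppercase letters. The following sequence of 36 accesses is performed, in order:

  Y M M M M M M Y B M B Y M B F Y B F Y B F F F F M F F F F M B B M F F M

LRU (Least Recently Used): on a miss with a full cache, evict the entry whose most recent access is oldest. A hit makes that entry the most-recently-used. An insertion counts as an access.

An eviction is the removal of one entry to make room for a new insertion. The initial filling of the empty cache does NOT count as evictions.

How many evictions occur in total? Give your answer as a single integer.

Answer: 15

Derivation:
LRU simulation (capacity=2):
  1. access Y: MISS. Cache (LRU->MRU): [Y]
  2. access M: MISS. Cache (LRU->MRU): [Y M]
  3. access M: HIT. Cache (LRU->MRU): [Y M]
  4. access M: HIT. Cache (LRU->MRU): [Y M]
  5. access M: HIT. Cache (LRU->MRU): [Y M]
  6. access M: HIT. Cache (LRU->MRU): [Y M]
  7. access M: HIT. Cache (LRU->MRU): [Y M]
  8. access Y: HIT. Cache (LRU->MRU): [M Y]
  9. access B: MISS, evict M. Cache (LRU->MRU): [Y B]
  10. access M: MISS, evict Y. Cache (LRU->MRU): [B M]
  11. access B: HIT. Cache (LRU->MRU): [M B]
  12. access Y: MISS, evict M. Cache (LRU->MRU): [B Y]
  13. access M: MISS, evict B. Cache (LRU->MRU): [Y M]
  14. access B: MISS, evict Y. Cache (LRU->MRU): [M B]
  15. access F: MISS, evict M. Cache (LRU->MRU): [B F]
  16. access Y: MISS, evict B. Cache (LRU->MRU): [F Y]
  17. access B: MISS, evict F. Cache (LRU->MRU): [Y B]
  18. access F: MISS, evict Y. Cache (LRU->MRU): [B F]
  19. access Y: MISS, evict B. Cache (LRU->MRU): [F Y]
  20. access B: MISS, evict F. Cache (LRU->MRU): [Y B]
  21. access F: MISS, evict Y. Cache (LRU->MRU): [B F]
  22. access F: HIT. Cache (LRU->MRU): [B F]
  23. access F: HIT. Cache (LRU->MRU): [B F]
  24. access F: HIT. Cache (LRU->MRU): [B F]
  25. access M: MISS, evict B. Cache (LRU->MRU): [F M]
  26. access F: HIT. Cache (LRU->MRU): [M F]
  27. access F: HIT. Cache (LRU->MRU): [M F]
  28. access F: HIT. Cache (LRU->MRU): [M F]
  29. access F: HIT. Cache (LRU->MRU): [M F]
  30. access M: HIT. Cache (LRU->MRU): [F M]
  31. access B: MISS, evict F. Cache (LRU->MRU): [M B]
  32. access B: HIT. Cache (LRU->MRU): [M B]
  33. access M: HIT. Cache (LRU->MRU): [B M]
  34. access F: MISS, evict B. Cache (LRU->MRU): [M F]
  35. access F: HIT. Cache (LRU->MRU): [M F]
  36. access M: HIT. Cache (LRU->MRU): [F M]
Total: 19 hits, 17 misses, 15 evictions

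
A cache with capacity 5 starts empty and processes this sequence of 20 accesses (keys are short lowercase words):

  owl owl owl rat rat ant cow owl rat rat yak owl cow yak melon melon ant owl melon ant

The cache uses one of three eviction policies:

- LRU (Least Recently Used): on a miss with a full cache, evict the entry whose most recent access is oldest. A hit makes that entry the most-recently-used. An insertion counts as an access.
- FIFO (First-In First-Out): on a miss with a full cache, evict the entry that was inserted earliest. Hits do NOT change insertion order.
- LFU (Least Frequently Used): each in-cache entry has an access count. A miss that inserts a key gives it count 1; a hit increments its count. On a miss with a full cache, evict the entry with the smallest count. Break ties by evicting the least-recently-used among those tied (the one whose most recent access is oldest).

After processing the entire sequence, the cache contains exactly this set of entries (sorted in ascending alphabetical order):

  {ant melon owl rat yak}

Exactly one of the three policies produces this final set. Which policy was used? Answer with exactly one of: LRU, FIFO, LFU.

Answer: LFU

Derivation:
Simulating under each policy and comparing final sets:
  LRU: final set = {ant cow melon owl yak} -> differs
  FIFO: final set = {ant cow melon owl yak} -> differs
  LFU: final set = {ant melon owl rat yak} -> MATCHES target
Only LFU produces the target set.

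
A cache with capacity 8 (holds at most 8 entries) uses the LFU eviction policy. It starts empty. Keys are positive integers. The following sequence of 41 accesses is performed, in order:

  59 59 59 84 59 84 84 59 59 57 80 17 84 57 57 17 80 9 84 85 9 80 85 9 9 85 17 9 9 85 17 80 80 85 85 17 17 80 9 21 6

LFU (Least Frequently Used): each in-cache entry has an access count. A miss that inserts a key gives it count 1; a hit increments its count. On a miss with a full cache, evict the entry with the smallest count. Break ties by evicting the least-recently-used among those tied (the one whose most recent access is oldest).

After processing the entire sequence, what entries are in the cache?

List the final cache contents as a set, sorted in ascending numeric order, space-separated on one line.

LFU simulation (capacity=8):
  1. access 59: MISS. Cache: [59(c=1)]
  2. access 59: HIT, count now 2. Cache: [59(c=2)]
  3. access 59: HIT, count now 3. Cache: [59(c=3)]
  4. access 84: MISS. Cache: [84(c=1) 59(c=3)]
  5. access 59: HIT, count now 4. Cache: [84(c=1) 59(c=4)]
  6. access 84: HIT, count now 2. Cache: [84(c=2) 59(c=4)]
  7. access 84: HIT, count now 3. Cache: [84(c=3) 59(c=4)]
  8. access 59: HIT, count now 5. Cache: [84(c=3) 59(c=5)]
  9. access 59: HIT, count now 6. Cache: [84(c=3) 59(c=6)]
  10. access 57: MISS. Cache: [57(c=1) 84(c=3) 59(c=6)]
  11. access 80: MISS. Cache: [57(c=1) 80(c=1) 84(c=3) 59(c=6)]
  12. access 17: MISS. Cache: [57(c=1) 80(c=1) 17(c=1) 84(c=3) 59(c=6)]
  13. access 84: HIT, count now 4. Cache: [57(c=1) 80(c=1) 17(c=1) 84(c=4) 59(c=6)]
  14. access 57: HIT, count now 2. Cache: [80(c=1) 17(c=1) 57(c=2) 84(c=4) 59(c=6)]
  15. access 57: HIT, count now 3. Cache: [80(c=1) 17(c=1) 57(c=3) 84(c=4) 59(c=6)]
  16. access 17: HIT, count now 2. Cache: [80(c=1) 17(c=2) 57(c=3) 84(c=4) 59(c=6)]
  17. access 80: HIT, count now 2. Cache: [17(c=2) 80(c=2) 57(c=3) 84(c=4) 59(c=6)]
  18. access 9: MISS. Cache: [9(c=1) 17(c=2) 80(c=2) 57(c=3) 84(c=4) 59(c=6)]
  19. access 84: HIT, count now 5. Cache: [9(c=1) 17(c=2) 80(c=2) 57(c=3) 84(c=5) 59(c=6)]
  20. access 85: MISS. Cache: [9(c=1) 85(c=1) 17(c=2) 80(c=2) 57(c=3) 84(c=5) 59(c=6)]
  21. access 9: HIT, count now 2. Cache: [85(c=1) 17(c=2) 80(c=2) 9(c=2) 57(c=3) 84(c=5) 59(c=6)]
  22. access 80: HIT, count now 3. Cache: [85(c=1) 17(c=2) 9(c=2) 57(c=3) 80(c=3) 84(c=5) 59(c=6)]
  23. access 85: HIT, count now 2. Cache: [17(c=2) 9(c=2) 85(c=2) 57(c=3) 80(c=3) 84(c=5) 59(c=6)]
  24. access 9: HIT, count now 3. Cache: [17(c=2) 85(c=2) 57(c=3) 80(c=3) 9(c=3) 84(c=5) 59(c=6)]
  25. access 9: HIT, count now 4. Cache: [17(c=2) 85(c=2) 57(c=3) 80(c=3) 9(c=4) 84(c=5) 59(c=6)]
  26. access 85: HIT, count now 3. Cache: [17(c=2) 57(c=3) 80(c=3) 85(c=3) 9(c=4) 84(c=5) 59(c=6)]
  27. access 17: HIT, count now 3. Cache: [57(c=3) 80(c=3) 85(c=3) 17(c=3) 9(c=4) 84(c=5) 59(c=6)]
  28. access 9: HIT, count now 5. Cache: [57(c=3) 80(c=3) 85(c=3) 17(c=3) 84(c=5) 9(c=5) 59(c=6)]
  29. access 9: HIT, count now 6. Cache: [57(c=3) 80(c=3) 85(c=3) 17(c=3) 84(c=5) 59(c=6) 9(c=6)]
  30. access 85: HIT, count now 4. Cache: [57(c=3) 80(c=3) 17(c=3) 85(c=4) 84(c=5) 59(c=6) 9(c=6)]
  31. access 17: HIT, count now 4. Cache: [57(c=3) 80(c=3) 85(c=4) 17(c=4) 84(c=5) 59(c=6) 9(c=6)]
  32. access 80: HIT, count now 4. Cache: [57(c=3) 85(c=4) 17(c=4) 80(c=4) 84(c=5) 59(c=6) 9(c=6)]
  33. access 80: HIT, count now 5. Cache: [57(c=3) 85(c=4) 17(c=4) 84(c=5) 80(c=5) 59(c=6) 9(c=6)]
  34. access 85: HIT, count now 5. Cache: [57(c=3) 17(c=4) 84(c=5) 80(c=5) 85(c=5) 59(c=6) 9(c=6)]
  35. access 85: HIT, count now 6. Cache: [57(c=3) 17(c=4) 84(c=5) 80(c=5) 59(c=6) 9(c=6) 85(c=6)]
  36. access 17: HIT, count now 5. Cache: [57(c=3) 84(c=5) 80(c=5) 17(c=5) 59(c=6) 9(c=6) 85(c=6)]
  37. access 17: HIT, count now 6. Cache: [57(c=3) 84(c=5) 80(c=5) 59(c=6) 9(c=6) 85(c=6) 17(c=6)]
  38. access 80: HIT, count now 6. Cache: [57(c=3) 84(c=5) 59(c=6) 9(c=6) 85(c=6) 17(c=6) 80(c=6)]
  39. access 9: HIT, count now 7. Cache: [57(c=3) 84(c=5) 59(c=6) 85(c=6) 17(c=6) 80(c=6) 9(c=7)]
  40. access 21: MISS. Cache: [21(c=1) 57(c=3) 84(c=5) 59(c=6) 85(c=6) 17(c=6) 80(c=6) 9(c=7)]
  41. access 6: MISS, evict 21(c=1). Cache: [6(c=1) 57(c=3) 84(c=5) 59(c=6) 85(c=6) 17(c=6) 80(c=6) 9(c=7)]
Total: 32 hits, 9 misses, 1 evictions

Answer: 6 9 17 57 59 80 84 85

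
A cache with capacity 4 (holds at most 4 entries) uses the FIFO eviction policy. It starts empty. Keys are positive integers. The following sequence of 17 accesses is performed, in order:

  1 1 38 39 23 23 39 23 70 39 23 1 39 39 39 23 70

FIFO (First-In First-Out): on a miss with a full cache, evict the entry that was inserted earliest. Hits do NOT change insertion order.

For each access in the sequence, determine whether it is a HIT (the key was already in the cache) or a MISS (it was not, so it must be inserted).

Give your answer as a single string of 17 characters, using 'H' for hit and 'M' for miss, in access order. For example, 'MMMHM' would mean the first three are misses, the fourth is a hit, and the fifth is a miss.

FIFO simulation (capacity=4):
  1. access 1: MISS. Cache (old->new): [1]
  2. access 1: HIT. Cache (old->new): [1]
  3. access 38: MISS. Cache (old->new): [1 38]
  4. access 39: MISS. Cache (old->new): [1 38 39]
  5. access 23: MISS. Cache (old->new): [1 38 39 23]
  6. access 23: HIT. Cache (old->new): [1 38 39 23]
  7. access 39: HIT. Cache (old->new): [1 38 39 23]
  8. access 23: HIT. Cache (old->new): [1 38 39 23]
  9. access 70: MISS, evict 1. Cache (old->new): [38 39 23 70]
  10. access 39: HIT. Cache (old->new): [38 39 23 70]
  11. access 23: HIT. Cache (old->new): [38 39 23 70]
  12. access 1: MISS, evict 38. Cache (old->new): [39 23 70 1]
  13. access 39: HIT. Cache (old->new): [39 23 70 1]
  14. access 39: HIT. Cache (old->new): [39 23 70 1]
  15. access 39: HIT. Cache (old->new): [39 23 70 1]
  16. access 23: HIT. Cache (old->new): [39 23 70 1]
  17. access 70: HIT. Cache (old->new): [39 23 70 1]
Total: 11 hits, 6 misses, 2 evictions

Answer: MHMMMHHHMHHMHHHHH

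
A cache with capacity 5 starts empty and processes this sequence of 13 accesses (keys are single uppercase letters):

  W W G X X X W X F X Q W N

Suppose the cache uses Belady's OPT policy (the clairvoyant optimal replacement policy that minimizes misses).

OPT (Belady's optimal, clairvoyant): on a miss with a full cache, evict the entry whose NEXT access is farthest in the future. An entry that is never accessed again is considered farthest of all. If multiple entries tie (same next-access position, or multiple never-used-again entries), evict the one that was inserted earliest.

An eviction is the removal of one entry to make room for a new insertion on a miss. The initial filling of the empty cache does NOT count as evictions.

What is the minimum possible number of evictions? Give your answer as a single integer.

OPT (Belady) simulation (capacity=5):
  1. access W: MISS. Cache: [W]
  2. access W: HIT. Next use of W: step 7. Cache: [W]
  3. access G: MISS. Cache: [W G]
  4. access X: MISS. Cache: [W G X]
  5. access X: HIT. Next use of X: step 6. Cache: [W G X]
  6. access X: HIT. Next use of X: step 8. Cache: [W G X]
  7. access W: HIT. Next use of W: step 12. Cache: [W G X]
  8. access X: HIT. Next use of X: step 10. Cache: [W G X]
  9. access F: MISS. Cache: [W G X F]
  10. access X: HIT. Next use of X: never. Cache: [W G X F]
  11. access Q: MISS. Cache: [W G X F Q]
  12. access W: HIT. Next use of W: never. Cache: [W G X F Q]
  13. access N: MISS, evict W (next use: never). Cache: [G X F Q N]
Total: 7 hits, 6 misses, 1 evictions

Answer: 1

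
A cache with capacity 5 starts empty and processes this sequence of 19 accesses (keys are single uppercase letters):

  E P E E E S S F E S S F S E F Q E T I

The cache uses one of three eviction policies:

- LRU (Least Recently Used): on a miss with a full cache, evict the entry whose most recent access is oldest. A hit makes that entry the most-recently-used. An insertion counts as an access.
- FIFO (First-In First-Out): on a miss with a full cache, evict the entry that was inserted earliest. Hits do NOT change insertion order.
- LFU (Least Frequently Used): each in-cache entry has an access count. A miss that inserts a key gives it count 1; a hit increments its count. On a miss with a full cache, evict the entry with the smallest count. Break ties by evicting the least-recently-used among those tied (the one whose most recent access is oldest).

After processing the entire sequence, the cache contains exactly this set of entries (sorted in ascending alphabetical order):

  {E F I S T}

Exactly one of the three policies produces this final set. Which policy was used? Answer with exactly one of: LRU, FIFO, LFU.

Answer: LFU

Derivation:
Simulating under each policy and comparing final sets:
  LRU: final set = {E F I Q T} -> differs
  FIFO: final set = {F I Q S T} -> differs
  LFU: final set = {E F I S T} -> MATCHES target
Only LFU produces the target set.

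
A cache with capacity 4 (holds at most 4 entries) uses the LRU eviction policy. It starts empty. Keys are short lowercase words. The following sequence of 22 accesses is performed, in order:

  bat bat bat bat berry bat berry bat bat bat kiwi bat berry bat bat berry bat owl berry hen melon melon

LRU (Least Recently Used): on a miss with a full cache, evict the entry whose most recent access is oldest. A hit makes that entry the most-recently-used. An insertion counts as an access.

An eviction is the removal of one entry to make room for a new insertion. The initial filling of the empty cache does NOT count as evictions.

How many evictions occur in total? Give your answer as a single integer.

LRU simulation (capacity=4):
  1. access bat: MISS. Cache (LRU->MRU): [bat]
  2. access bat: HIT. Cache (LRU->MRU): [bat]
  3. access bat: HIT. Cache (LRU->MRU): [bat]
  4. access bat: HIT. Cache (LRU->MRU): [bat]
  5. access berry: MISS. Cache (LRU->MRU): [bat berry]
  6. access bat: HIT. Cache (LRU->MRU): [berry bat]
  7. access berry: HIT. Cache (LRU->MRU): [bat berry]
  8. access bat: HIT. Cache (LRU->MRU): [berry bat]
  9. access bat: HIT. Cache (LRU->MRU): [berry bat]
  10. access bat: HIT. Cache (LRU->MRU): [berry bat]
  11. access kiwi: MISS. Cache (LRU->MRU): [berry bat kiwi]
  12. access bat: HIT. Cache (LRU->MRU): [berry kiwi bat]
  13. access berry: HIT. Cache (LRU->MRU): [kiwi bat berry]
  14. access bat: HIT. Cache (LRU->MRU): [kiwi berry bat]
  15. access bat: HIT. Cache (LRU->MRU): [kiwi berry bat]
  16. access berry: HIT. Cache (LRU->MRU): [kiwi bat berry]
  17. access bat: HIT. Cache (LRU->MRU): [kiwi berry bat]
  18. access owl: MISS. Cache (LRU->MRU): [kiwi berry bat owl]
  19. access berry: HIT. Cache (LRU->MRU): [kiwi bat owl berry]
  20. access hen: MISS, evict kiwi. Cache (LRU->MRU): [bat owl berry hen]
  21. access melon: MISS, evict bat. Cache (LRU->MRU): [owl berry hen melon]
  22. access melon: HIT. Cache (LRU->MRU): [owl berry hen melon]
Total: 16 hits, 6 misses, 2 evictions

Answer: 2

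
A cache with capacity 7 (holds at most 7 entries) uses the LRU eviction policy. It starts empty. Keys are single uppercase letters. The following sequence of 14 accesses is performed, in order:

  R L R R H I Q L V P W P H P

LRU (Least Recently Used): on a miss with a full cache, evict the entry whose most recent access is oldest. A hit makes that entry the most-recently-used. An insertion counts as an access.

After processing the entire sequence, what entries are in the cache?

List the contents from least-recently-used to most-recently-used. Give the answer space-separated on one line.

LRU simulation (capacity=7):
  1. access R: MISS. Cache (LRU->MRU): [R]
  2. access L: MISS. Cache (LRU->MRU): [R L]
  3. access R: HIT. Cache (LRU->MRU): [L R]
  4. access R: HIT. Cache (LRU->MRU): [L R]
  5. access H: MISS. Cache (LRU->MRU): [L R H]
  6. access I: MISS. Cache (LRU->MRU): [L R H I]
  7. access Q: MISS. Cache (LRU->MRU): [L R H I Q]
  8. access L: HIT. Cache (LRU->MRU): [R H I Q L]
  9. access V: MISS. Cache (LRU->MRU): [R H I Q L V]
  10. access P: MISS. Cache (LRU->MRU): [R H I Q L V P]
  11. access W: MISS, evict R. Cache (LRU->MRU): [H I Q L V P W]
  12. access P: HIT. Cache (LRU->MRU): [H I Q L V W P]
  13. access H: HIT. Cache (LRU->MRU): [I Q L V W P H]
  14. access P: HIT. Cache (LRU->MRU): [I Q L V W H P]
Total: 6 hits, 8 misses, 1 evictions

Answer: I Q L V W H P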